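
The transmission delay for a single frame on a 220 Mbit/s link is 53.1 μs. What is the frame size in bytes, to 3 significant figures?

1460 bytes

L = R × t_tx = 220000000 b/s × 5.31e-05 s = 11682 bits.
In bytes: 11682 / 8 = 1460 bytes.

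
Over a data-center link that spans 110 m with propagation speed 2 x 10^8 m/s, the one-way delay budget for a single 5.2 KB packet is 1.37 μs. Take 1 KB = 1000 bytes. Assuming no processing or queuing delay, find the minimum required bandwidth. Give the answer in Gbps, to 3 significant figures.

50.7 Gbps

L = 41600 bits.
Propagation delay = 110 / 200000000 = 0.55 μs.
Transmission budget = 1.37 − 0.55 = 0.82 μs.
R ≥ L / t_tx = 41600 bits / 8.2e-07 s = 50.7 Gbps.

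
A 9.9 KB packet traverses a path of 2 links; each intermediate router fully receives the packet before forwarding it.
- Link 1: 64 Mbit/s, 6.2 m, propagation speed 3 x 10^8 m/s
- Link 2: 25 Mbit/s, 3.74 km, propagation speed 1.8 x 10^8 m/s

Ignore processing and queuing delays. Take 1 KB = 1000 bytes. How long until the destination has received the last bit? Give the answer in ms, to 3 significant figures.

L = 79200 bits.
Transmission delays (L/R per hop): 1.2375, 3.168 ms; sum = 4.4055 ms.
Propagation delays (d/s per hop): 2.06667e-05, 0.0207778 ms; sum = 0.0207984 ms.
End-to-end = 4.43 ms.

4.43 ms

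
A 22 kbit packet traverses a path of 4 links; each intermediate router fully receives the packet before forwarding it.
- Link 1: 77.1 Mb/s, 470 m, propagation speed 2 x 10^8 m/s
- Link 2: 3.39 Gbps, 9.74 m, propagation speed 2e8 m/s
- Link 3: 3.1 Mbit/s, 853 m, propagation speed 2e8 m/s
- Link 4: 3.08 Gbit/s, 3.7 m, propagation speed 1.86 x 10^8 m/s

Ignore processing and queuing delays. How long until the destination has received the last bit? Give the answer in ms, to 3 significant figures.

L = 22000 bits.
Transmission delays (L/R per hop): 0.285344, 0.00648968, 7.09677, 0.00714286 ms; sum = 7.39575 ms.
Propagation delays (d/s per hop): 0.00235, 4.87e-05, 0.004265, 1.98925e-05 ms; sum = 0.00668359 ms.
End-to-end = 7.40 ms.

7.40 ms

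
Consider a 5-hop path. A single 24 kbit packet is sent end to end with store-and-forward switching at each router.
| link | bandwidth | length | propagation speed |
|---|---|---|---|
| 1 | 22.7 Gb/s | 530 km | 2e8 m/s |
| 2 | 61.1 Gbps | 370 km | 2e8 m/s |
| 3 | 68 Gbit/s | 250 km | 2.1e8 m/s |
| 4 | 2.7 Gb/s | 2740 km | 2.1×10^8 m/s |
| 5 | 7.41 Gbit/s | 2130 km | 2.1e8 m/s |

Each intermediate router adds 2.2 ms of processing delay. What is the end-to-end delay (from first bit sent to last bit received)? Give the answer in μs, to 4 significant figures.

L = 24000 bits.
Transmission delays (L/R per hop): 1.05727, 0.392799, 0.352941, 8.88889, 3.23887 μs; sum = 13.9308 μs.
Propagation delays (d/s per hop): 2650, 1850, 1190.48, 13047.6, 10142.9 μs; sum = 28881 μs.
Processing at 4 router(s): 4 × 2.2 ms = 8800 μs.
End-to-end = 37690 μs.

37690 μs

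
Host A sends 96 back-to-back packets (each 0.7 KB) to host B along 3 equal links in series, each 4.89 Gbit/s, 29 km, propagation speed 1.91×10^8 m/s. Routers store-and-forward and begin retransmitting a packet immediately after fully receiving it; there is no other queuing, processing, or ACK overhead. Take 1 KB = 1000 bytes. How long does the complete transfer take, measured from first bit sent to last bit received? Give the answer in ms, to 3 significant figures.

0.568 ms

Per-hop transmission t_tx = L/R = 5600/4890000000 = 0.00114519 ms.
Per-hop propagation t_prop = 29000/191000000 = 0.151832 ms.
Pipeline fill: first packet needs 3·t_tx to clear all hops; remaining 95 packets each add one t_tx.
Total = (3+96-1)·t_tx + 3·t_prop = 98·0.00114519 + 3·0.151832 = 0.568 ms.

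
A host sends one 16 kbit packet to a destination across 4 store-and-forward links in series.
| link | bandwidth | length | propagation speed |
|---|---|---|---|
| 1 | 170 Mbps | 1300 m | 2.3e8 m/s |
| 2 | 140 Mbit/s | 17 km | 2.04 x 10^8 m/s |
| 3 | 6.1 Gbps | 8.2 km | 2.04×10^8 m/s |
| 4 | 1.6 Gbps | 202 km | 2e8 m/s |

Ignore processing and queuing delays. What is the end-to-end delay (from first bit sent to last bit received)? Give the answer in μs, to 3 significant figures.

L = 16000 bits.
Transmission delays (L/R per hop): 94.1176, 114.286, 2.62295, 10 μs; sum = 221.026 μs.
Propagation delays (d/s per hop): 5.65217, 83.3333, 40.1961, 1010 μs; sum = 1139.18 μs.
End-to-end = 1360 μs.

1360 μs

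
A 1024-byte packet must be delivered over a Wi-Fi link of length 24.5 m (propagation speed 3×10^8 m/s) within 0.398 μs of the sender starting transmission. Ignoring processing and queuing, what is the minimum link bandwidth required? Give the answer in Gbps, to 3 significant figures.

L = 8192 bits.
Propagation delay = 24.5 / 300000000 = 0.0816667 μs.
Transmission budget = 0.398 − 0.0816667 = 0.316333 μs.
R ≥ L / t_tx = 8192 bits / 3.16333e-07 s = 25.9 Gbps.

25.9 Gbps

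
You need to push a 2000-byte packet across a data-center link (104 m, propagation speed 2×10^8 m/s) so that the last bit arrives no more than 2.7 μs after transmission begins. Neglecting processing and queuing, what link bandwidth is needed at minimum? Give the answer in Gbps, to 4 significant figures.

L = 16000 bits.
Propagation delay = 104 / 200000000 = 0.52 μs.
Transmission budget = 2.7 − 0.52 = 2.18 μs.
R ≥ L / t_tx = 16000 bits / 2.18e-06 s = 7.339 Gbps.

7.339 Gbps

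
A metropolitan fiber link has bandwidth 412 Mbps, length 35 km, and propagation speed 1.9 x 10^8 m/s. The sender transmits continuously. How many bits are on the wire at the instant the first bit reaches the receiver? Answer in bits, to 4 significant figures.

Propagation delay = 35000 / 190000000 = 0.000184211 s.
BDP = R × t_prop = 412000000 × 0.000184211 = 75894.7 bits.

75890 bits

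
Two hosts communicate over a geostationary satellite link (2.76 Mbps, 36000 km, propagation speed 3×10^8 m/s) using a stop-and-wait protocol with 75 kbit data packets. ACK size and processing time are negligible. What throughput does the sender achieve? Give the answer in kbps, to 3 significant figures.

281 kbps

t_tx = L/R = 75000/2760000 = 0.0271739 s.
t_prop = 36000000/300000000 = 0.12 s; RTT = 0.24 s.
Cycle = t_tx + RTT = 0.267174 s.
Throughput = L / cycle = 75000 / 0.267174 = 281 kbps.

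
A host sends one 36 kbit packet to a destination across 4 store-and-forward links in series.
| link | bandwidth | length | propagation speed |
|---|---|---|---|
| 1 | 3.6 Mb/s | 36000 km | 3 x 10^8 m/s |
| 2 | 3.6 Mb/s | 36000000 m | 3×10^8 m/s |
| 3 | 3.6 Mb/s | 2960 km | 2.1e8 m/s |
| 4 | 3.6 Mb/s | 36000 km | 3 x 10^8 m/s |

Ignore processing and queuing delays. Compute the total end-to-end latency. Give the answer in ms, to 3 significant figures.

L = 36000 bits.
Transmission delay per hop = L/R = 36000/3600000 = 10 ms; 4 hops → 40 ms.
Propagation delays (d/s per hop): 120, 120, 14.0952, 120 ms; sum = 374.095 ms.
End-to-end = 414 ms.

414 ms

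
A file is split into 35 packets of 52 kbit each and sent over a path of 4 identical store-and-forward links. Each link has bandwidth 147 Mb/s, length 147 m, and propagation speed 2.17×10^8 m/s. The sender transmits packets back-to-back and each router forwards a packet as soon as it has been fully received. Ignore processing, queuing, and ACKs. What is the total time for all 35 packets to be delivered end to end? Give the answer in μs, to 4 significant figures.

13440 μs

Per-hop transmission t_tx = L/R = 52000/147000000 = 353.741 μs.
Per-hop propagation t_prop = 147/217000000 = 0.677419 μs.
Pipeline fill: first packet needs 4·t_tx to clear all hops; remaining 34 packets each add one t_tx.
Total = (4+35-1)·t_tx + 4·t_prop = 38·353.741 + 4·0.677419 = 13440 μs.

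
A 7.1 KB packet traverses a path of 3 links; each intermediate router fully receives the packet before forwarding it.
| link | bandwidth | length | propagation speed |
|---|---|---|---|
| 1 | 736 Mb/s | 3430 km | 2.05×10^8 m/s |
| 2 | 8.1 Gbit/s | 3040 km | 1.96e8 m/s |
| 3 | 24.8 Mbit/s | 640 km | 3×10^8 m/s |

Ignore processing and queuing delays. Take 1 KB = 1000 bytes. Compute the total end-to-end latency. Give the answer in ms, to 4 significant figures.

L = 56800 bits.
Transmission delays (L/R per hop): 0.0771739, 0.00701235, 2.29032 ms; sum = 2.37451 ms.
Propagation delays (d/s per hop): 16.7317, 15.5102, 2.13333 ms; sum = 34.3752 ms.
End-to-end = 36.75 ms.

36.75 ms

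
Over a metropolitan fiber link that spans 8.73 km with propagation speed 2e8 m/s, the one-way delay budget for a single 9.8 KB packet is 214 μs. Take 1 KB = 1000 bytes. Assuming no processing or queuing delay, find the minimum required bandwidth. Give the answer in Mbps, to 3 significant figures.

460 Mbps

L = 78400 bits.
Propagation delay = 8730 / 200000000 = 43.65 μs.
Transmission budget = 214 − 43.65 = 170.35 μs.
R ≥ L / t_tx = 78400 bits / 0.00017035 s = 460 Mbps.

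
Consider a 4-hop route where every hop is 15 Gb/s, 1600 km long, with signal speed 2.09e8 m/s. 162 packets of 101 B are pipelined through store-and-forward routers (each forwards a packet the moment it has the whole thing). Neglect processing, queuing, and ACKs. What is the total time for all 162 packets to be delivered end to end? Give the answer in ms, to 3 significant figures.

30.6 ms

Per-hop transmission t_tx = L/R = 808/15000000000 = 5.38667e-05 ms.
Per-hop propagation t_prop = 1600000/209000000 = 7.6555 ms.
Pipeline fill: first packet needs 4·t_tx to clear all hops; remaining 161 packets each add one t_tx.
Total = (4+162-1)·t_tx + 4·t_prop = 165·5.38667e-05 + 4·7.6555 = 30.6 ms.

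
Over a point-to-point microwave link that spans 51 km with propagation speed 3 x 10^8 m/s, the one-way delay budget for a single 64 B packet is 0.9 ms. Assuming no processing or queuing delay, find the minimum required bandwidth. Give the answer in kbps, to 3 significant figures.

L = 512 bits.
Propagation delay = 51000 / 300000000 = 0.17 ms.
Transmission budget = 0.9 − 0.17 = 0.73 ms.
R ≥ L / t_tx = 512 bits / 0.00073 s = 701 kbps.

701 kbps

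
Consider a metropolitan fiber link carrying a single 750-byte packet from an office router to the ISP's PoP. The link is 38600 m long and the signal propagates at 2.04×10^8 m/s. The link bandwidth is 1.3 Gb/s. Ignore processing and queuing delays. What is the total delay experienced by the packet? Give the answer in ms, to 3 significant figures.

L = 750 × 8 = 6000 bits.
Transmission delay = L/R = 6000 / 1300000000 = 0.00461538 ms.
Propagation delay = d/s = 38600 m / 204000000 m/s = 0.189216 ms.
Total = 0.194 ms.

0.194 ms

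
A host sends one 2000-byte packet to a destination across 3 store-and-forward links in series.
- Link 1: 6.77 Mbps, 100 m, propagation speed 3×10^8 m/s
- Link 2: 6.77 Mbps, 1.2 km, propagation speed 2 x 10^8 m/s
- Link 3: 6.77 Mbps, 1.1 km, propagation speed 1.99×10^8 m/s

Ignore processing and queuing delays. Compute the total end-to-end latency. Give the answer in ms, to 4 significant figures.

L = 2000 × 8 = 16000 bits.
Transmission delay per hop = L/R = 16000/6770000 = 2.36337 ms; 3 hops → 7.0901 ms.
Propagation delays (d/s per hop): 0.000333333, 0.006, 0.00552764 ms; sum = 0.011861 ms.
End-to-end = 7.102 ms.

7.102 ms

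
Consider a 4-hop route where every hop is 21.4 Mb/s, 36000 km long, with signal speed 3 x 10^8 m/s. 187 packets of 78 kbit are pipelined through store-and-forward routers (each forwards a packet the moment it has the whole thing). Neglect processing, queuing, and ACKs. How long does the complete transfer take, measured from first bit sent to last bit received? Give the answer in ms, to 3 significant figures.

Per-hop transmission t_tx = L/R = 78000/21400000 = 3.64486 ms.
Per-hop propagation t_prop = 36000000/300000000 = 120 ms.
Pipeline fill: first packet needs 4·t_tx to clear all hops; remaining 186 packets each add one t_tx.
Total = (4+187-1)·t_tx + 4·t_prop = 190·3.64486 + 4·120 = 1170 ms.

1170 ms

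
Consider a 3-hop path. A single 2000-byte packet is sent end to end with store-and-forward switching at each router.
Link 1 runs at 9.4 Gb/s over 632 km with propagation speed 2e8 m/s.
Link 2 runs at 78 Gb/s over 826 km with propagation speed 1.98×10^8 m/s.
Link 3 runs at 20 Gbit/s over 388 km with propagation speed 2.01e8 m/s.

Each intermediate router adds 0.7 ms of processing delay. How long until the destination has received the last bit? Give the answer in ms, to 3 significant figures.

10.7 ms

L = 2000 × 8 = 16000 bits.
Transmission delays (L/R per hop): 0.00170213, 0.000205128, 0.0008 ms; sum = 0.00270726 ms.
Propagation delays (d/s per hop): 3.16, 4.17172, 1.93035 ms; sum = 9.26207 ms.
Processing at 2 router(s): 2 × 0.7 ms = 1.4 ms.
End-to-end = 10.7 ms.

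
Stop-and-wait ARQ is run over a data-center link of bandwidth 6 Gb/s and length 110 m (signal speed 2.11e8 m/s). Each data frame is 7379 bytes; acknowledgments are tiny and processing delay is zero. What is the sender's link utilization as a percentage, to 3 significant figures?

90.4 %

t_tx = L/R = 59032/6000000000 = 9.83867e-06 s.
t_prop = 110/211000000 = 5.21327e-07 s; RTT = 1.04265e-06 s.
Cycle = t_tx + RTT = 1.08813e-05 s.
Utilization = t_tx / cycle = 9.83867e-06/1.08813e-05 = 90.4 %.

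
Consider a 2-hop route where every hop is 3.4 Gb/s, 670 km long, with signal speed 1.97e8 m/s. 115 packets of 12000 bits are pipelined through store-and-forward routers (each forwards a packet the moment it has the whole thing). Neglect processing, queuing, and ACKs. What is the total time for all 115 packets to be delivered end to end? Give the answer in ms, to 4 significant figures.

7.211 ms

Per-hop transmission t_tx = L/R = 12000/3400000000 = 0.00352941 ms.
Per-hop propagation t_prop = 670000/197000000 = 3.40102 ms.
Pipeline fill: first packet needs 2·t_tx to clear all hops; remaining 114 packets each add one t_tx.
Total = (2+115-1)·t_tx + 2·t_prop = 116·0.00352941 + 2·3.40102 = 7.211 ms.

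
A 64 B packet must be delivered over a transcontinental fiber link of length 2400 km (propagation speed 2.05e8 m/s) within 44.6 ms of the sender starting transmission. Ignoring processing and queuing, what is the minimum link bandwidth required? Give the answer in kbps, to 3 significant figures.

L = 512 bits.
Propagation delay = 2400000 / 2.05e+08 = 11.7073 ms.
Transmission budget = 44.6 − 11.7073 = 32.8927 ms.
R ≥ L / t_tx = 512 bits / 0.0328927 s = 15.6 kbps.

15.6 kbps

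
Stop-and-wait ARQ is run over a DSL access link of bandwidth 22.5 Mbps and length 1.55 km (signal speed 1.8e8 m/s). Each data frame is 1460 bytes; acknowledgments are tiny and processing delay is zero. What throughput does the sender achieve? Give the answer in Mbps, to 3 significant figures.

t_tx = L/R = 11680/22500000 = 0.000519111 s.
t_prop = 1550/180000000 = 8.61111e-06 s; RTT = 1.72222e-05 s.
Cycle = t_tx + RTT = 0.000536333 s.
Throughput = L / cycle = 11680 / 0.000536333 = 21.8 Mbps.

21.8 Mbps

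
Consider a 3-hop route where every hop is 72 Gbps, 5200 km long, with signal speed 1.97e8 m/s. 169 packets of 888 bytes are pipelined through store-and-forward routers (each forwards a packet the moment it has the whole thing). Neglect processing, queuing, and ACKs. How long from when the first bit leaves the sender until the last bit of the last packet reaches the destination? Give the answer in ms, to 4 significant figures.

79.20 ms

Per-hop transmission t_tx = L/R = 7104/72000000000 = 9.86667e-05 ms.
Per-hop propagation t_prop = 5200000/197000000 = 26.3959 ms.
Pipeline fill: first packet needs 3·t_tx to clear all hops; remaining 168 packets each add one t_tx.
Total = (3+169-1)·t_tx + 3·t_prop = 171·9.86667e-05 + 3·26.3959 = 79.20 ms.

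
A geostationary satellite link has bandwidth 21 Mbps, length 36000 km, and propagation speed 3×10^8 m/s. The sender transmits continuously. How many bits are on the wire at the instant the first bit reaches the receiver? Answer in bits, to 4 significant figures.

Propagation delay = 36000000 / 300000000 = 0.12 s.
BDP = R × t_prop = 21000000 × 0.12 = 2520000 bits.

2520000 bits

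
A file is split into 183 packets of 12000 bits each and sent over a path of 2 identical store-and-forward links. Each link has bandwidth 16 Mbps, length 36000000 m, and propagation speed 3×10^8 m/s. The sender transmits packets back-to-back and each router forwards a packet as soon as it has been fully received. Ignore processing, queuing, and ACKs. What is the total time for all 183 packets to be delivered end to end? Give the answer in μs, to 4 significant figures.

Per-hop transmission t_tx = L/R = 12000/16000000 = 750 μs.
Per-hop propagation t_prop = 36000000/300000000 = 120000 μs.
Pipeline fill: first packet needs 2·t_tx to clear all hops; remaining 182 packets each add one t_tx.
Total = (2+183-1)·t_tx + 2·t_prop = 184·750 + 2·120000 = 378000 μs.

378000 μs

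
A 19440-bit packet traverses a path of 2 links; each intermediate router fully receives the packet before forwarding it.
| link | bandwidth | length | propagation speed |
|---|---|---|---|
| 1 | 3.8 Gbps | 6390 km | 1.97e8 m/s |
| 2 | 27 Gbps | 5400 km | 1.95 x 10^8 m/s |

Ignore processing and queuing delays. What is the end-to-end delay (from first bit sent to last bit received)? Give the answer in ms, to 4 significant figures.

Transmission delays (L/R per hop): 0.00511579, 0.00072 ms; sum = 0.00583579 ms.
Propagation delays (d/s per hop): 32.4365, 27.6923 ms; sum = 60.1289 ms.
End-to-end = 60.13 ms.

60.13 ms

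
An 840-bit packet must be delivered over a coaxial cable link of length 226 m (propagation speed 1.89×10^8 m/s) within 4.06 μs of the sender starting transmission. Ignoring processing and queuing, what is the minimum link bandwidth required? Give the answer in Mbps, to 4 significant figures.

Propagation delay = 226 / 189000000 = 1.19577 μs.
Transmission budget = 4.06 − 1.19577 = 2.86423 μs.
R ≥ L / t_tx = 840 bits / 2.86423e-06 s = 293.3 Mbps.

293.3 Mbps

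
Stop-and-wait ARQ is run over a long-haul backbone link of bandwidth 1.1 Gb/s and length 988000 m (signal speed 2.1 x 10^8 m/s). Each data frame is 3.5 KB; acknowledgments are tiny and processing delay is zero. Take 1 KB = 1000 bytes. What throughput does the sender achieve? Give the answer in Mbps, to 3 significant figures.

t_tx = L/R = 28000/1100000000 = 2.54545e-05 s.
t_prop = 988000/210000000 = 0.00470476 s; RTT = 0.00940952 s.
Cycle = t_tx + RTT = 0.00943498 s.
Throughput = L / cycle = 28000 / 0.00943498 = 2.97 Mbps.

2.97 Mbps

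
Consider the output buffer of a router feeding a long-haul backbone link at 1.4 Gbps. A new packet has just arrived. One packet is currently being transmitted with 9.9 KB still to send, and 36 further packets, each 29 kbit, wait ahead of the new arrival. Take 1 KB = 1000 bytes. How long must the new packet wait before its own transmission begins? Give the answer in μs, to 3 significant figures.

802 μs

Each queued packet: L/R = 29000/1400000000 = 20.7143 μs.
36 queued → 745.714 μs.
Plus remaining 79200 bits of current packet: 56.5714 μs.
Queuing delay = 802 μs.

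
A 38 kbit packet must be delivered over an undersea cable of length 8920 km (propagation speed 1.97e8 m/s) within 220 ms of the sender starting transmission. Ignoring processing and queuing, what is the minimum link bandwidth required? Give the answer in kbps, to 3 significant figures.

Propagation delay = 8920000 / 197000000 = 45.2792 ms.
Transmission budget = 220 − 45.2792 = 174.721 ms.
R ≥ L / t_tx = 38000 bits / 0.174721 s = 217 kbps.

217 kbps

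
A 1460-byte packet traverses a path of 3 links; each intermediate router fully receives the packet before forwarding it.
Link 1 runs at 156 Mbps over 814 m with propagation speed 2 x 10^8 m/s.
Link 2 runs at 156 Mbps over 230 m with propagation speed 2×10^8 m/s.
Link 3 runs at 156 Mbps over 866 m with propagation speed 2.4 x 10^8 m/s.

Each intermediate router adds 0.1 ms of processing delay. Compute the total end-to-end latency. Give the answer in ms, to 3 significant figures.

0.433 ms

L = 1460 × 8 = 11680 bits.
Transmission delay per hop = L/R = 11680/156000000 = 0.0748718 ms; 3 hops → 0.224615 ms.
Propagation delays (d/s per hop): 0.00407, 0.00115, 0.00360833 ms; sum = 0.00882833 ms.
Processing at 2 router(s): 2 × 0.1 ms = 0.2 ms.
End-to-end = 0.433 ms.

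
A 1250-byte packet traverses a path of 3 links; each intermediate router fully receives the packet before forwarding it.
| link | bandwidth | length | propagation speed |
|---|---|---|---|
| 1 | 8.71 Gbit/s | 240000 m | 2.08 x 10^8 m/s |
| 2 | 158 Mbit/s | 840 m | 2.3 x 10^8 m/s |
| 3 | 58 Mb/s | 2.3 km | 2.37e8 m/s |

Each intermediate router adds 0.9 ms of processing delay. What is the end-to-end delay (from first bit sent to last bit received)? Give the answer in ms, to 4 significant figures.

L = 1250 × 8 = 10000 bits.
Transmission delays (L/R per hop): 0.00114811, 0.0632911, 0.172414 ms; sum = 0.236853 ms.
Propagation delays (d/s per hop): 1.15385, 0.00365217, 0.00970464 ms; sum = 1.1672 ms.
Processing at 2 router(s): 2 × 0.9 ms = 1.8 ms.
End-to-end = 3.204 ms.

3.204 ms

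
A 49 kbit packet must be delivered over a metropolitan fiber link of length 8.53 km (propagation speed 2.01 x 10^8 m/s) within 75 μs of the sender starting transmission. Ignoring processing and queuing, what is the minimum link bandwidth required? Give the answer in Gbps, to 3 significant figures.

Propagation delay = 8530 / 2.01e+08 = 42.4378 μs.
Transmission budget = 75 − 42.4378 = 32.5622 μs.
R ≥ L / t_tx = 49000 bits / 3.25622e-05 s = 1.50 Gbps.

1.50 Gbps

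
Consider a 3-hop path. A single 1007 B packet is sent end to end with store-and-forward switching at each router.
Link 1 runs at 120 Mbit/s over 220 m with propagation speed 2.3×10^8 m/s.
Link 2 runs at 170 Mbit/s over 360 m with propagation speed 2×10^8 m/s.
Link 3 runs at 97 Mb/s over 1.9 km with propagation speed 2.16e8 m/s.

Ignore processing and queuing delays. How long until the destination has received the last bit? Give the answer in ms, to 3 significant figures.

0.209 ms

L = 1007 × 8 = 8056 bits.
Transmission delays (L/R per hop): 0.0671333, 0.0473882, 0.0830515 ms; sum = 0.197573 ms.
Propagation delays (d/s per hop): 0.000956522, 0.0018, 0.0087963 ms; sum = 0.0115528 ms.
End-to-end = 0.209 ms.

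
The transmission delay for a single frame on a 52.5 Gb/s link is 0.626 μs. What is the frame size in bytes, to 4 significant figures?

L = R × t_tx = 52500000000 b/s × 6.26e-07 s = 32865 bits.
In bytes: 32865 / 8 = 4108 bytes.

4108 bytes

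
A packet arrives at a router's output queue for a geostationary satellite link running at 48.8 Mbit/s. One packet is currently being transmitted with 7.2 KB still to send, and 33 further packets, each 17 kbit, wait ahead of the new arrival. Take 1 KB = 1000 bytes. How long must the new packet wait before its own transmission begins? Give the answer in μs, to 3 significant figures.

Each queued packet: L/R = 17000/48800000 = 348.361 μs.
33 queued → 11495.9 μs.
Plus remaining 57600 bits of current packet: 1180.33 μs.
Queuing delay = 12700 μs.

12700 μs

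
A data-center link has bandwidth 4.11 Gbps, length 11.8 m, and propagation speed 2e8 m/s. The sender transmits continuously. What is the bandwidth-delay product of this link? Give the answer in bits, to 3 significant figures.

242 bits

Propagation delay = 11.8 / 200000000 = 5.9e-08 s.
BDP = R × t_prop = 4.11e+09 × 5.9e-08 = 242.49 bits.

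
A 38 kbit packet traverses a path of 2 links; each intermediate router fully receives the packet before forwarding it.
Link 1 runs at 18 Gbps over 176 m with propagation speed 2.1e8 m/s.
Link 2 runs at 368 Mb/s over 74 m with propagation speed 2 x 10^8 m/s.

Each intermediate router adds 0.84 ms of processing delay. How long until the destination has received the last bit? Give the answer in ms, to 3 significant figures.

L = 38000 bits.
Transmission delays (L/R per hop): 0.00211111, 0.103261 ms; sum = 0.105372 ms.
Propagation delays (d/s per hop): 0.000838095, 0.00037 ms; sum = 0.0012081 ms.
Processing at 1 router(s): 1 × 0.84 ms = 0.84 ms.
End-to-end = 0.947 ms.

0.947 ms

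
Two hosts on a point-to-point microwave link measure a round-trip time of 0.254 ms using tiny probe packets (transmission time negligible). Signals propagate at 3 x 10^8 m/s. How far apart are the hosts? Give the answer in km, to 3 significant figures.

38.1 km

One-way propagation = RTT/2 = 0.127 ms.
d = s × t = 300000000 × 0.000127 = 38.1 km.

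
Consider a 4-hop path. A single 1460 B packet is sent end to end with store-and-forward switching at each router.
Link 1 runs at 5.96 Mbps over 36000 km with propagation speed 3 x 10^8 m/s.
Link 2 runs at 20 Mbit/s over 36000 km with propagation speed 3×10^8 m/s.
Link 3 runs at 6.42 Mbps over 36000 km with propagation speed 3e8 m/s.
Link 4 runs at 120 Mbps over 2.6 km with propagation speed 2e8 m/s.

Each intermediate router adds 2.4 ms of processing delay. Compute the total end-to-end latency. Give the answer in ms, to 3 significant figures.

372 ms

L = 1460 × 8 = 11680 bits.
Transmission delays (L/R per hop): 1.95973, 0.584, 1.81931, 0.0973333 ms; sum = 4.46038 ms.
Propagation delays (d/s per hop): 120, 120, 120, 0.013 ms; sum = 360.013 ms.
Processing at 3 router(s): 3 × 2.4 ms = 7.2 ms.
End-to-end = 372 ms.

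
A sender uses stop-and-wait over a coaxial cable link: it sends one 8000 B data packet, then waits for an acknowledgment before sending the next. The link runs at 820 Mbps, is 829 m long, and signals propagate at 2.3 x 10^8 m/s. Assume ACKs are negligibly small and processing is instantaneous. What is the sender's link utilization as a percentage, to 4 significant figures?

91.54 %

t_tx = L/R = 64000/820000000 = 7.80488e-05 s.
t_prop = 829/2.3e+08 = 3.60435e-06 s; RTT = 7.2087e-06 s.
Cycle = t_tx + RTT = 8.52575e-05 s.
Utilization = t_tx / cycle = 7.80488e-05/8.52575e-05 = 91.54 %.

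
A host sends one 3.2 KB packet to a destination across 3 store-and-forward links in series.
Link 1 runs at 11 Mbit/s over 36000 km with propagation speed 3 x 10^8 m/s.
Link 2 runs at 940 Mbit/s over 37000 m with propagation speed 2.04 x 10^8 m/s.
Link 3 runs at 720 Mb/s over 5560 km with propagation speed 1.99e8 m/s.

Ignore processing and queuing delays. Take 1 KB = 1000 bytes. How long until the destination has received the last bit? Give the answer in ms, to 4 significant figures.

150.5 ms

L = 25600 bits.
Transmission delays (L/R per hop): 2.32727, 0.027234, 0.0355556 ms; sum = 2.39006 ms.
Propagation delays (d/s per hop): 120, 0.181373, 27.9397 ms; sum = 148.121 ms.
End-to-end = 150.5 ms.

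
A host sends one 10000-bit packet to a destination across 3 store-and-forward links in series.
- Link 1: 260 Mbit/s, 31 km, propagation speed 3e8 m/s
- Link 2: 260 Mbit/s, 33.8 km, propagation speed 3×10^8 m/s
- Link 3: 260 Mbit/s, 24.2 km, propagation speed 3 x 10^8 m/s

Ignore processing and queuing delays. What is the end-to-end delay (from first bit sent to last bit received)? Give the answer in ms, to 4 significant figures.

0.4121 ms

Transmission delay per hop = L/R = 10000/260000000 = 0.0384615 ms; 3 hops → 0.115385 ms.
Propagation delays (d/s per hop): 0.103333, 0.112667, 0.0806667 ms; sum = 0.296667 ms.
End-to-end = 0.4121 ms.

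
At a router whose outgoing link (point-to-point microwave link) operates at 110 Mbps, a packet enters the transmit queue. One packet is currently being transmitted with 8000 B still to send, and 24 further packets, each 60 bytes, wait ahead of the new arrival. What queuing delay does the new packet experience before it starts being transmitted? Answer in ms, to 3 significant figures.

Each queued packet: L/R = 480/110000000 = 0.00436364 ms.
24 queued → 0.104727 ms.
Plus remaining 64000 bits of current packet: 0.581818 ms.
Queuing delay = 0.687 ms.

0.687 ms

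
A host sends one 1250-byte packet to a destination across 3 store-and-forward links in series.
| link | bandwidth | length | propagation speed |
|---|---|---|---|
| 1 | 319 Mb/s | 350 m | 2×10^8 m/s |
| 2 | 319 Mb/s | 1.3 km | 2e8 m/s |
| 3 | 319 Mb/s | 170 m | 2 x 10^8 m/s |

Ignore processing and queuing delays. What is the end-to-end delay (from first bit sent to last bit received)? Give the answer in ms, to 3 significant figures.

L = 1250 × 8 = 10000 bits.
Transmission delay per hop = L/R = 10000/319000000 = 0.031348 ms; 3 hops → 0.0940439 ms.
Propagation delays (d/s per hop): 0.00175, 0.0065, 0.00085 ms; sum = 0.0091 ms.
End-to-end = 0.103 ms.

0.103 ms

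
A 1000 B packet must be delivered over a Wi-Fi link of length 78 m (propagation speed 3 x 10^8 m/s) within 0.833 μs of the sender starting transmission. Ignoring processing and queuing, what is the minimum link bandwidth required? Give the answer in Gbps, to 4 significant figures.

13.96 Gbps

L = 8000 bits.
Propagation delay = 78 / 300000000 = 0.26 μs.
Transmission budget = 0.833 − 0.26 = 0.573 μs.
R ≥ L / t_tx = 8000 bits / 5.73e-07 s = 13.96 Gbps.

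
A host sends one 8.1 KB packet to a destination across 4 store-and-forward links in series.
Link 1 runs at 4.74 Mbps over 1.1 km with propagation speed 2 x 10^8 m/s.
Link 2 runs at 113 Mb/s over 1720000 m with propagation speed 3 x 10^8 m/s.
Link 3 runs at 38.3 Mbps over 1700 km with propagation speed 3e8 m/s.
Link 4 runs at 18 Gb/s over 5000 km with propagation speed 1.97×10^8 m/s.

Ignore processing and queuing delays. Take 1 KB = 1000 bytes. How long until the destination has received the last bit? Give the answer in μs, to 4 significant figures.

52730 μs

L = 64800 bits.
Transmission delays (L/R per hop): 13670.9, 573.451, 1691.91, 3.6 μs; sum = 15939.8 μs.
Propagation delays (d/s per hop): 5.5, 5733.33, 5666.67, 25380.7 μs; sum = 36786.2 μs.
End-to-end = 52730 μs.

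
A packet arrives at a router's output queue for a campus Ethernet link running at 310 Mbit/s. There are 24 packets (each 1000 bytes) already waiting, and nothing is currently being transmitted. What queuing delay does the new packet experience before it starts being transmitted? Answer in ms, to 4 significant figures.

0.6194 ms

Each queued packet: L/R = 8000/310000000 = 0.0258065 ms.
24 queued → 0.619355 ms.
Queuing delay = 0.6194 ms.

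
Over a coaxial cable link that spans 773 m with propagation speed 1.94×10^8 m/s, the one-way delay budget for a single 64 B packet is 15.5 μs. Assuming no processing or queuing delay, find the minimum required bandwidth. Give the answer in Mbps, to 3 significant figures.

L = 512 bits.
Propagation delay = 773 / 194000000 = 3.98454 μs.
Transmission budget = 15.5 − 3.98454 = 11.5155 μs.
R ≥ L / t_tx = 512 bits / 1.15155e-05 s = 44.5 Mbps.

44.5 Mbps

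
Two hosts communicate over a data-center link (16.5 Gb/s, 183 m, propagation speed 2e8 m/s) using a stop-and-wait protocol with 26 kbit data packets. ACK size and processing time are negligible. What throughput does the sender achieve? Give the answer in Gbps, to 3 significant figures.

t_tx = L/R = 26000/16500000000 = 1.57576e-06 s.
t_prop = 183/200000000 = 9.15e-07 s; RTT = 1.83e-06 s.
Cycle = t_tx + RTT = 3.40576e-06 s.
Throughput = L / cycle = 26000 / 3.40576e-06 = 7.63 Gbps.

7.63 Gbps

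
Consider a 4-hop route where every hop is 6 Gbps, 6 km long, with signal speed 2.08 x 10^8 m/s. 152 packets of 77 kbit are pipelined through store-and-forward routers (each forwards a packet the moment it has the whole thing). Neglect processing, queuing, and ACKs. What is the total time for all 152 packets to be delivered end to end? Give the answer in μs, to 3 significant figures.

2100 μs

Per-hop transmission t_tx = L/R = 77000/6000000000 = 12.8333 μs.
Per-hop propagation t_prop = 6000/208000000 = 28.8462 μs.
Pipeline fill: first packet needs 4·t_tx to clear all hops; remaining 151 packets each add one t_tx.
Total = (4+152-1)·t_tx + 4·t_prop = 155·12.8333 + 4·28.8462 = 2100 μs.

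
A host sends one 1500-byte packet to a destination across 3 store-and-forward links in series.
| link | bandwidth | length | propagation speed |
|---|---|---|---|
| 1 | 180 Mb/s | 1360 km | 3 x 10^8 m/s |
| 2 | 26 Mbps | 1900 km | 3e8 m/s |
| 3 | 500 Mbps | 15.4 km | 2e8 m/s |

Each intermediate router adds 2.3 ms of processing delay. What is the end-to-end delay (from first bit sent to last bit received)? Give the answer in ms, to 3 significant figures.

L = 1500 × 8 = 12000 bits.
Transmission delays (L/R per hop): 0.0666667, 0.461538, 0.024 ms; sum = 0.552205 ms.
Propagation delays (d/s per hop): 4.53333, 6.33333, 0.077 ms; sum = 10.9437 ms.
Processing at 2 router(s): 2 × 2.3 ms = 4.6 ms.
End-to-end = 16.1 ms.

16.1 ms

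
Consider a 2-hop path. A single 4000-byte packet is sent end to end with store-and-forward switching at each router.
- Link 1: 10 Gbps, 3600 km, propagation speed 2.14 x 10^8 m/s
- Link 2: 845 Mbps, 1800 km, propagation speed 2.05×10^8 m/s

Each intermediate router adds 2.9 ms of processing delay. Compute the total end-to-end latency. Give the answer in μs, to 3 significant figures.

28500 μs

L = 4000 × 8 = 32000 bits.
Transmission delays (L/R per hop): 3.2, 37.8698 μs; sum = 41.0698 μs.
Propagation delays (d/s per hop): 16822.4, 8780.49 μs; sum = 25602.9 μs.
Processing at 1 router(s): 1 × 2.9 ms = 2900 μs.
End-to-end = 28500 μs.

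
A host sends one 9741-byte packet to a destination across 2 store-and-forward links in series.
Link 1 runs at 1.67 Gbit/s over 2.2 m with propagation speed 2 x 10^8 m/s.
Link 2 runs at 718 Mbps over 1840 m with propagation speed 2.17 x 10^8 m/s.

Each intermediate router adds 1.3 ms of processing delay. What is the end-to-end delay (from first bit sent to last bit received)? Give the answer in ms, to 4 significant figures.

L = 9741 × 8 = 77928 bits.
Transmission delays (L/R per hop): 0.0466635, 0.108535 ms; sum = 0.155198 ms.
Propagation delays (d/s per hop): 1.1e-05, 0.00847926 ms; sum = 0.00849026 ms.
Processing at 1 router(s): 1 × 1.3 ms = 1.3 ms.
End-to-end = 1.464 ms.

1.464 ms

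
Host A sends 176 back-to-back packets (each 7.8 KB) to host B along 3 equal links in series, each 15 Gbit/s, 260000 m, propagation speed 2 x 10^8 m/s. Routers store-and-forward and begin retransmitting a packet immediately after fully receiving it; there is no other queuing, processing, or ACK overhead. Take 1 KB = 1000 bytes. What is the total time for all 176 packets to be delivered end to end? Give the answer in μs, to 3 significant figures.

4640 μs

Per-hop transmission t_tx = L/R = 62400/15000000000 = 4.16 μs.
Per-hop propagation t_prop = 260000/200000000 = 1300 μs.
Pipeline fill: first packet needs 3·t_tx to clear all hops; remaining 175 packets each add one t_tx.
Total = (3+176-1)·t_tx + 3·t_prop = 178·4.16 + 3·1300 = 4640 μs.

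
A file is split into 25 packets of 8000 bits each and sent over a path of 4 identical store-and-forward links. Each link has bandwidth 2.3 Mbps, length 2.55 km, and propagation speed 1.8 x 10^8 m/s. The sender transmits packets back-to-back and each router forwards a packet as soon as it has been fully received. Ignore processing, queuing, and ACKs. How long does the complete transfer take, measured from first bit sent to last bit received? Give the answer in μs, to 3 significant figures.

97400 μs

Per-hop transmission t_tx = L/R = 8000/2300000 = 3478.26 μs.
Per-hop propagation t_prop = 2550/180000000 = 14.1667 μs.
Pipeline fill: first packet needs 4·t_tx to clear all hops; remaining 24 packets each add one t_tx.
Total = (4+25-1)·t_tx + 4·t_prop = 28·3478.26 + 4·14.1667 = 97400 μs.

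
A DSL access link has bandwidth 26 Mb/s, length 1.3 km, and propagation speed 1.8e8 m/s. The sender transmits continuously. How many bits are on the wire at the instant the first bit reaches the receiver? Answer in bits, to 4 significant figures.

Propagation delay = 1300 / 180000000 = 7.22222e-06 s.
BDP = R × t_prop = 26000000 × 7.22222e-06 = 187.778 bits.

187.8 bits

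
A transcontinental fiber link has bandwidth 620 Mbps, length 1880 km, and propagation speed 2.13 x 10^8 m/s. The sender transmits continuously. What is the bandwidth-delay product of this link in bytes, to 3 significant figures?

684000 bytes

Propagation delay = 1880000 / 213000000 = 0.00882629 s.
BDP = R × t_prop = 620000000 × 0.00882629 = 5472300 bits.
In bytes: 5472300/8 = 684000 bytes.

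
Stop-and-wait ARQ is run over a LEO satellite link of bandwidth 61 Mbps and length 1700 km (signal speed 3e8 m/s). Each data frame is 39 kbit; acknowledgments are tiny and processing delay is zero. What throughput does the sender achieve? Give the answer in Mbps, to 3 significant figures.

t_tx = L/R = 39000/61000000 = 0.000639344 s.
t_prop = 1700000/300000000 = 0.00566667 s; RTT = 0.0113333 s.
Cycle = t_tx + RTT = 0.0119727 s.
Throughput = L / cycle = 39000 / 0.0119727 = 3.26 Mbps.

3.26 Mbps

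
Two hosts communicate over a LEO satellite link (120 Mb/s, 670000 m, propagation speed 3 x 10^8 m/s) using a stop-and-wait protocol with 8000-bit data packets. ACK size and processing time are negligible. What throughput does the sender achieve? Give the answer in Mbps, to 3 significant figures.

t_tx = L/R = 8000/120000000 = 6.66667e-05 s.
t_prop = 670000/300000000 = 0.00223333 s; RTT = 0.00446667 s.
Cycle = t_tx + RTT = 0.00453333 s.
Throughput = L / cycle = 8000 / 0.00453333 = 1.76 Mbps.

1.76 Mbps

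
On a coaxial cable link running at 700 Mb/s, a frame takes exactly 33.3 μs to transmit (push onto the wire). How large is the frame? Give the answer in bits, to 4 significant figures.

L = R × t_tx = 700000000 b/s × 3.33e-05 s = 23310 bits.

23310 bits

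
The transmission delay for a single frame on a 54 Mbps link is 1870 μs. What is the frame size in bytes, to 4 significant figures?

L = R × t_tx = 54000000 b/s × 0.00187 s = 100980 bits.
In bytes: 100980 / 8 = 12620 bytes.

12620 bytes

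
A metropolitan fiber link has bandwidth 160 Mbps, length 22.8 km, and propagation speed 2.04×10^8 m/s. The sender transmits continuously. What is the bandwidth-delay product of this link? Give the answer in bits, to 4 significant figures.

Propagation delay = 22800 / 204000000 = 0.000111765 s.
BDP = R × t_prop = 160000000 × 0.000111765 = 17882.4 bits.

17880 bits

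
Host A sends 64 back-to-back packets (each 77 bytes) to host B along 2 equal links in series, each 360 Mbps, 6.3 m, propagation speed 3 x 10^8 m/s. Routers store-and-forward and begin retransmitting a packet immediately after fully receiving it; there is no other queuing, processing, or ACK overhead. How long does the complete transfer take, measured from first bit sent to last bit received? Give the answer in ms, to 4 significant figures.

Per-hop transmission t_tx = L/R = 616/360000000 = 0.00171111 ms.
Per-hop propagation t_prop = 6.3/300000000 = 2.1e-05 ms.
Pipeline fill: first packet needs 2·t_tx to clear all hops; remaining 63 packets each add one t_tx.
Total = (2+64-1)·t_tx + 2·t_prop = 65·0.00171111 + 2·2.1e-05 = 0.1113 ms.

0.1113 ms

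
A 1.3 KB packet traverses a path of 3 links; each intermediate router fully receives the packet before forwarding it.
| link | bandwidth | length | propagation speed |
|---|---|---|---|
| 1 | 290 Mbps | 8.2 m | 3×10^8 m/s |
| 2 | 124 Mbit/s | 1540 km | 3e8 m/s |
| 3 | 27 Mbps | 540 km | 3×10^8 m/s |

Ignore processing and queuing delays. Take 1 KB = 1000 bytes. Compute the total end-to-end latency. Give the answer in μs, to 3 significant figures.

7440 μs

L = 10400 bits.
Transmission delays (L/R per hop): 35.8621, 83.871, 385.185 μs; sum = 504.918 μs.
Propagation delays (d/s per hop): 0.0273333, 5133.33, 1800 μs; sum = 6933.36 μs.
End-to-end = 7440 μs.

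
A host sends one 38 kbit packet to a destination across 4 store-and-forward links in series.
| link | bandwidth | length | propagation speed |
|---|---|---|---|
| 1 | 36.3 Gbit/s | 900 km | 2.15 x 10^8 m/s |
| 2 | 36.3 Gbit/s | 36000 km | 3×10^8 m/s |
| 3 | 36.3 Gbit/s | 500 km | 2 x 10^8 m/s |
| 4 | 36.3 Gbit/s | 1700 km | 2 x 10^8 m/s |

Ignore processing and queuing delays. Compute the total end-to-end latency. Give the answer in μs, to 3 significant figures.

L = 38000 bits.
Transmission delay per hop = L/R = 38000/36300000000 = 1.04683 μs; 4 hops → 4.18733 μs.
Propagation delays (d/s per hop): 4186.05, 120000, 2500, 8500 μs; sum = 135186 μs.
End-to-end = 135000 μs.

135000 μs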